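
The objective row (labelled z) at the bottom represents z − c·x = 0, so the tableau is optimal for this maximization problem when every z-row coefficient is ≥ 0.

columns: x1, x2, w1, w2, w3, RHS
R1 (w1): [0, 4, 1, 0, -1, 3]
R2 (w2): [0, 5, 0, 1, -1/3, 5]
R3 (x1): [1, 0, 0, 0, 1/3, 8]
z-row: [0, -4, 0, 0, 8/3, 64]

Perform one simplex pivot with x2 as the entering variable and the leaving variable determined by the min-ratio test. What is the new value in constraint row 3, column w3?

Ratio test on column x2 — row 1: 3/4 = 3/4; row 2: 5/5 = 1; row 3: entry 0 ≤ 0. Minimum is 3/4 at row 1 (w1 leaves); pivot element 4.
Divide row 1 by 4; eliminate column x2 from the other rows.
Row 3 update in column w3: 1/3 − 0·(-1/4) = 1/3.

1/3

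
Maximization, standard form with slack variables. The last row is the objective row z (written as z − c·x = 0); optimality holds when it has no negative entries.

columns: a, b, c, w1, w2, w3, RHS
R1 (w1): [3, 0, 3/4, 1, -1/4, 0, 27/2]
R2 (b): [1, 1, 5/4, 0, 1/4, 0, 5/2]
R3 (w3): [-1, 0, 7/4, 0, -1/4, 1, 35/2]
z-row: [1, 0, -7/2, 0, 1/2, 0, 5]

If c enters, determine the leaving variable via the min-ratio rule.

Column c entries and ratios — w1: (27/2)/(3/4) = 18; b: (5/2)/(5/4) = 2; w3: (35/2)/(7/4) = 10.
Smallest ratio is 2 in the row of b, so b leaves.

b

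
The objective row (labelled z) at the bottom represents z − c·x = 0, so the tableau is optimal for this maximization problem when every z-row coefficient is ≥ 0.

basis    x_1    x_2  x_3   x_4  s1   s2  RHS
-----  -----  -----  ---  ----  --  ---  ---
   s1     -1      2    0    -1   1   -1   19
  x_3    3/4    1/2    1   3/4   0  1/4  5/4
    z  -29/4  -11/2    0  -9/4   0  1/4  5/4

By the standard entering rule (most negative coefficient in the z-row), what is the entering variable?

x_1

Negative z-row entries: x_1: -29/4, x_2: -11/2, x_4: -9/4.
The most negative is -29/4 in column x_1, so x_1 enters.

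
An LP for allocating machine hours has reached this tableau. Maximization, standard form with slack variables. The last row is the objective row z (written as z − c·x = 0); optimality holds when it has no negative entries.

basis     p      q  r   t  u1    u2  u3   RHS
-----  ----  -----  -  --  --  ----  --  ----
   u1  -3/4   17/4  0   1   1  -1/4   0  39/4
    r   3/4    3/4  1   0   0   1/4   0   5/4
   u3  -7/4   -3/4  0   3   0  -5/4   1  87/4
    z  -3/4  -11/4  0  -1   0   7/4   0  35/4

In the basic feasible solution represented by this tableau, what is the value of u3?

u3 is basic (row 3); its value is the RHS of that row, 87/4.

87/4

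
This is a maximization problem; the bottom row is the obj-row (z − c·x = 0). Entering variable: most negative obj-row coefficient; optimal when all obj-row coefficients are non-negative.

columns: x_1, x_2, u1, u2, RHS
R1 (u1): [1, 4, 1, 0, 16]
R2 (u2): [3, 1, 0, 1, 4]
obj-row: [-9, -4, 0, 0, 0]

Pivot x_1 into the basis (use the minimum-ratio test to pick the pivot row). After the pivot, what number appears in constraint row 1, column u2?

-1/3

Ratio test on column x_1 — row 1: 16/1 = 16; row 2: 4/3 = 4/3. Minimum is 4/3 at row 2 (u2 leaves); pivot element 3.
Divide row 2 by 3; eliminate column x_1 from the other rows.
Row 1 update in column u2: 0 − 1·(1/3) = -1/3.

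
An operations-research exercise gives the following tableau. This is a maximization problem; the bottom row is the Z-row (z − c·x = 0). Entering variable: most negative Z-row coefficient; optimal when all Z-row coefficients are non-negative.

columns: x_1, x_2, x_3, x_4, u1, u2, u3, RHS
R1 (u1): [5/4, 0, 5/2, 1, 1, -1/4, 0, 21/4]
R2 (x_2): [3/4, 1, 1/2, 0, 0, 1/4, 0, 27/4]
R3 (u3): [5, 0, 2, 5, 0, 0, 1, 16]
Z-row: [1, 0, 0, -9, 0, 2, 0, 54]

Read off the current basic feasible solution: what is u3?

16

u3 is basic (row 3); its value is the RHS of that row, 16.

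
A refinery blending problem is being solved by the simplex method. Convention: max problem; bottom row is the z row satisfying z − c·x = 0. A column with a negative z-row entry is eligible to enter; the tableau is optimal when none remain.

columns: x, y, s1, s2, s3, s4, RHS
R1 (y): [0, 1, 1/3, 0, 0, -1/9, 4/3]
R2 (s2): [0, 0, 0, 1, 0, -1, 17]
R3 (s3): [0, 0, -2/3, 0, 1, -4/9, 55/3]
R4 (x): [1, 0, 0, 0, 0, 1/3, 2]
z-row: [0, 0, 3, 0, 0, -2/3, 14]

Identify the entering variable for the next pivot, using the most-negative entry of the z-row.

s4

Negative z-row entries: s4: -2/3.
The most negative is -2/3 in column s4, so s4 enters.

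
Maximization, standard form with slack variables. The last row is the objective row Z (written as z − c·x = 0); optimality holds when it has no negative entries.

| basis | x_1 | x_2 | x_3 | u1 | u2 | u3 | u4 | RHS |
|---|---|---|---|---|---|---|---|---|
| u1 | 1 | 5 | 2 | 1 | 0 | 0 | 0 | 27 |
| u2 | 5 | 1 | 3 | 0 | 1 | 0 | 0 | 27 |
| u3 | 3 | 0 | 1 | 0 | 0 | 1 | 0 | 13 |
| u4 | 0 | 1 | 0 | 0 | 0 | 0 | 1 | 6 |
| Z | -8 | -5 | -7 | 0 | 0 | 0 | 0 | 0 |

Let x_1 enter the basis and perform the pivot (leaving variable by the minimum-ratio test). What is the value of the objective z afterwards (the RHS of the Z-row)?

Ratio test on column x_1 — row 1: 27/1 = 27; row 2: 27/5 = 27/5; row 3: 13/3 = 13/3; row 4: entry 0 ≤ 0. Minimum is 13/3 at row 3 (u3 leaves); pivot element 3.
Pivot on row 3; the Z-row RHS becomes 0 − (-8)·(13/3) = 104/3.

104/3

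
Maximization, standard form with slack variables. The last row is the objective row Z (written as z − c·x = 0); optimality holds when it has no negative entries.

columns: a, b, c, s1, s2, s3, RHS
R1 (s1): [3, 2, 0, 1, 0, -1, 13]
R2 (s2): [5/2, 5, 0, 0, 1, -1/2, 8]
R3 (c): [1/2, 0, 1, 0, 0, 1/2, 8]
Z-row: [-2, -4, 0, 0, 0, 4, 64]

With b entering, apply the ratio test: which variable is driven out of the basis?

Column b entries and ratios — s1: 13/2 = 13/2; s2: 8/5 = 8/5; c: 0 ≤ 0, skip.
Smallest ratio is 8/5 in the row of s2, so s2 leaves.

s2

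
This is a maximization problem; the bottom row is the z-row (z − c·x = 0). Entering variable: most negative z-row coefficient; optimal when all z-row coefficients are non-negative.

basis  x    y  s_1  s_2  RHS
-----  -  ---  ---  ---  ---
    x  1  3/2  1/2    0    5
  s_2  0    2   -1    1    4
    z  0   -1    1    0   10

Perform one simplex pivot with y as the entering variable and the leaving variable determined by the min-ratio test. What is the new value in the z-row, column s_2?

Ratio test on column y — row 1: 5/(3/2) = 10/3; row 2: 4/2 = 2. Minimum is 2 at row 2 (s_2 leaves); pivot element 2.
Divide row 2 by 2; eliminate column y from the other rows.
z-row update in column s_2: 0 − (-1)·(1/2) = 1/2.

1/2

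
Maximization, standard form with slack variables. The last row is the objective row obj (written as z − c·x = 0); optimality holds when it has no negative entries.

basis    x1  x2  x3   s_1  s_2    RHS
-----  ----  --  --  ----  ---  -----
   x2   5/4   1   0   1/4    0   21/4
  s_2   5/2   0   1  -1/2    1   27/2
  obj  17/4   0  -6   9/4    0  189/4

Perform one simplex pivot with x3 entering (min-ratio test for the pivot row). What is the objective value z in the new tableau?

513/4

Ratio test on column x3 — row 1: entry 0 ≤ 0; row 2: (27/2)/1 = 27/2. Minimum is 27/2 at row 2 (s_2 leaves); pivot element 1.
Pivot on row 2; the obj-row RHS becomes 189/4 − (-6)·(27/2) = 513/4.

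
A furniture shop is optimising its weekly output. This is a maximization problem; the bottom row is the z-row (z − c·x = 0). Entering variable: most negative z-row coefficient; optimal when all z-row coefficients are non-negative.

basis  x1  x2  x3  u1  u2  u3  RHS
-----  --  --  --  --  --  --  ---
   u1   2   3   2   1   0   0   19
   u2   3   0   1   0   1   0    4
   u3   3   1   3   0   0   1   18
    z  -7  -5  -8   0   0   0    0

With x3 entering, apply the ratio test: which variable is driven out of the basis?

Column x3 entries and ratios — u1: 19/2 = 19/2; u2: 4/1 = 4; u3: 18/3 = 6.
Smallest ratio is 4 in the row of u2, so u2 leaves.

u2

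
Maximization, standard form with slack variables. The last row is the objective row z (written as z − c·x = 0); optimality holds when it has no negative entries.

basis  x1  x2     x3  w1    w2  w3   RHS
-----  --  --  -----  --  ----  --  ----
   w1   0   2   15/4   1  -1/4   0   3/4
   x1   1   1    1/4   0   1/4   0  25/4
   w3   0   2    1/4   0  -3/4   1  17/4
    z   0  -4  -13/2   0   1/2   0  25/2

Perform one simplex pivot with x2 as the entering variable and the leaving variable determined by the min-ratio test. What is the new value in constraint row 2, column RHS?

47/8

Ratio test on column x2 — row 1: (3/4)/2 = 3/8; row 2: (25/4)/1 = 25/4; row 3: (17/4)/2 = 17/8. Minimum is 3/8 at row 1 (w1 leaves); pivot element 2.
Divide row 1 by 2; eliminate column x2 from the other rows.
Row 2 update in column RHS: 25/4 − 1·(3/8) = 47/8.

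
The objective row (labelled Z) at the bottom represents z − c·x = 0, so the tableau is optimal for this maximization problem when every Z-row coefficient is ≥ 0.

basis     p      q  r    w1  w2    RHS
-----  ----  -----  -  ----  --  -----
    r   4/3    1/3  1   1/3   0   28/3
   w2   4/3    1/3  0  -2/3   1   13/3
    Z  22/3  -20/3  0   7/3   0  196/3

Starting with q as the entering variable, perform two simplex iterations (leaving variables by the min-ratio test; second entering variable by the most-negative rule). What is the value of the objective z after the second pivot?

207

Ratio test on column q — row 1: (28/3)/(1/3) = 28; row 2: (13/3)/(1/3) = 13. Minimum is 13 at row 2 (w2 leaves); pivot element 1/3.
Pivot on row 2; the Z-row RHS becomes 196/3 − (-20/3)·13 = 152.
Next entering variable (most negative Z-row entry -11): w1.
Ratio test on column w1 — row 1: 5/1 = 5; row 2: entry -2 ≤ 0. Minimum is 5 at row 1 (r leaves); pivot element 1.
After the second pivot the Z-row RHS is 152 − (-11)·5 = 207.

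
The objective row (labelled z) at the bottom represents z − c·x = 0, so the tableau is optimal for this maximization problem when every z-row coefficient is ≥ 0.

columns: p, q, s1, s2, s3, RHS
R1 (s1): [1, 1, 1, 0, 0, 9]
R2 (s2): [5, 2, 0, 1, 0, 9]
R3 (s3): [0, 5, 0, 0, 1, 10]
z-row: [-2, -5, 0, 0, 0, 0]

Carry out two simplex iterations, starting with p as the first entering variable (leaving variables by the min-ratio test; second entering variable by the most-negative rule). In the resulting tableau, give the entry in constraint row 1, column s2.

-1/5

Ratio test on column p — row 1: 9/1 = 9; row 2: 9/5 = 9/5; row 3: entry 0 ≤ 0. Minimum is 9/5 at row 2 (s2 leaves); pivot element 5.
Divide row 2 by 5; eliminate column p from the other rows.
Second iteration: most negative z-row entry is -21/5 in column q, so q enters.
Ratio test on column q — row 1: (36/5)/(3/5) = 12; row 2: (9/5)/(2/5) = 9/2; row 3: 10/5 = 2. Minimum is 2 at row 3 (s3 leaves); pivot element 5.
Divide row 3 by 5; eliminate column q from the other rows.
After both pivots, the entry at constraint row 1, column s2 is -1/5.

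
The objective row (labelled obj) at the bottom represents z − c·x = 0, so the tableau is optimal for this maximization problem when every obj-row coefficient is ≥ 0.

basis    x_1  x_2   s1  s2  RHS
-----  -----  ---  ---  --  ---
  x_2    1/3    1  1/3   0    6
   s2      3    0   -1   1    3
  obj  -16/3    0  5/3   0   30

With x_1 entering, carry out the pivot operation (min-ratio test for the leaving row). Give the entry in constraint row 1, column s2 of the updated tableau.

-1/9

Ratio test on column x_1 — row 1: 6/(1/3) = 18; row 2: 3/3 = 1. Minimum is 1 at row 2 (s2 leaves); pivot element 3.
Divide row 2 by 3; eliminate column x_1 from the other rows.
Row 1 update in column s2: 0 − (1/3)·(1/3) = -1/9.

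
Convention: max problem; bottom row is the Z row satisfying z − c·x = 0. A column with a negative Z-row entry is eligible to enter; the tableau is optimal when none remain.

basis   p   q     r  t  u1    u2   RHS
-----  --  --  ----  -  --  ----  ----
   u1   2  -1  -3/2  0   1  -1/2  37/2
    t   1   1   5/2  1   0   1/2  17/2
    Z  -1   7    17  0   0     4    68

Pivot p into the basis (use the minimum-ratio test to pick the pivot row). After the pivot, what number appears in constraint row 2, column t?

1

Ratio test on column p — row 1: (37/2)/2 = 37/4; row 2: (17/2)/1 = 17/2. Minimum is 17/2 at row 2 (t leaves); pivot element 1.
Divide row 2 by 1; eliminate column p from the other rows.
In the new row 2, the t entry is the old entry divided by the pivot: 1/1 = 1.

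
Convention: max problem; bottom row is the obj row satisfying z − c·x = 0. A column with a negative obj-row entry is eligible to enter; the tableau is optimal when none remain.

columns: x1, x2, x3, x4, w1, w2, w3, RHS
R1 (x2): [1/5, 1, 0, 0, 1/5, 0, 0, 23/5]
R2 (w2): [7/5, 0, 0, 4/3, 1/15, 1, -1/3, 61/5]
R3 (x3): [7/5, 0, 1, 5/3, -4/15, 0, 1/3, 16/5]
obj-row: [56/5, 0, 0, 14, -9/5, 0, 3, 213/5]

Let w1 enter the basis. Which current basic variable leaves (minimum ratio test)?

Column w1 entries and ratios — x2: (23/5)/(1/5) = 23; w2: (61/5)/(1/15) = 183; x3: -4/15 ≤ 0, skip.
Smallest ratio is 23 in the row of x2, so x2 leaves.

x2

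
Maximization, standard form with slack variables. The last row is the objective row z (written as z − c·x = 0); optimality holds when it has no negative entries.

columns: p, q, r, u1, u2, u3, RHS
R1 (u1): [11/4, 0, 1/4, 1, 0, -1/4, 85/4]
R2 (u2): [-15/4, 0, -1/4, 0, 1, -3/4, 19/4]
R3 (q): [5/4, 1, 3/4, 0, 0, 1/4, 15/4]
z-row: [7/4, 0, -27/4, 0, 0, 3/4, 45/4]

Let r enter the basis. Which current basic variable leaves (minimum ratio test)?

Column r entries and ratios — u1: (85/4)/(1/4) = 85; u2: -1/4 ≤ 0, skip; q: (15/4)/(3/4) = 5.
Smallest ratio is 5 in the row of q, so q leaves.

q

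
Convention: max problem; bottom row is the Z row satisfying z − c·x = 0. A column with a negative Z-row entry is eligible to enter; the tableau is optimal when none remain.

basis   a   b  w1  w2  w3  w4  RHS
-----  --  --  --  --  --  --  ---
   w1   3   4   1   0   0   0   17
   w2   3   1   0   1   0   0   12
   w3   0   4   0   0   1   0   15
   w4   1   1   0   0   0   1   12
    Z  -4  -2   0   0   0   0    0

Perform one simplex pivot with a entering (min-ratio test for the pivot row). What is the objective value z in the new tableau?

16

Ratio test on column a — row 1: 17/3 = 17/3; row 2: 12/3 = 4; row 3: entry 0 ≤ 0; row 4: 12/1 = 12. Minimum is 4 at row 2 (w2 leaves); pivot element 3.
Pivot on row 2; the Z-row RHS becomes 0 − (-4)·4 = 16.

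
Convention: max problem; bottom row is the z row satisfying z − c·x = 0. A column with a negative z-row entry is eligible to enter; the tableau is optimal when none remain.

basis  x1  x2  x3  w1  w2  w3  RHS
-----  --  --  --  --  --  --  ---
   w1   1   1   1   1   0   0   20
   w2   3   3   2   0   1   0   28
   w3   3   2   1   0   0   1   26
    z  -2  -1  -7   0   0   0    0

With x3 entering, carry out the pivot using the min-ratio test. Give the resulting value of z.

Ratio test on column x3 — row 1: 20/1 = 20; row 2: 28/2 = 14; row 3: 26/1 = 26. Minimum is 14 at row 2 (w2 leaves); pivot element 2.
Pivot on row 2; the z-row RHS becomes 0 − (-7)·14 = 98.

98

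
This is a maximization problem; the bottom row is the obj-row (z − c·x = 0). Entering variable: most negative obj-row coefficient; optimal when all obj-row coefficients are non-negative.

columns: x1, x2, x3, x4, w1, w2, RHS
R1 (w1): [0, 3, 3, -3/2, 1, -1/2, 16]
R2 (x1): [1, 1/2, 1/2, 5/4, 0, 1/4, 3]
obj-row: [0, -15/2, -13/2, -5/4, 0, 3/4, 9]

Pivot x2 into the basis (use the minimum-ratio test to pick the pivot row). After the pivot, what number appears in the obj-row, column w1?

5/2

Ratio test on column x2 — row 1: 16/3 = 16/3; row 2: 3/(1/2) = 6. Minimum is 16/3 at row 1 (w1 leaves); pivot element 3.
Divide row 1 by 3; eliminate column x2 from the other rows.
obj-row update in column w1: 0 − (-15/2)·(1/3) = 5/2.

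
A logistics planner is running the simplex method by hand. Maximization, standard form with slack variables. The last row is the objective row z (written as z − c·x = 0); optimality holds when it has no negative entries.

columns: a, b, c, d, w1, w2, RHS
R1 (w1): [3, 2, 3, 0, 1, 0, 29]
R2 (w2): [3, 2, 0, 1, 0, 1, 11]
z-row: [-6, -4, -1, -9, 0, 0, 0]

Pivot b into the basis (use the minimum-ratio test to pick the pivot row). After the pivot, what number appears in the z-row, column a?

Ratio test on column b — row 1: 29/2 = 29/2; row 2: 11/2 = 11/2. Minimum is 11/2 at row 2 (w2 leaves); pivot element 2.
Divide row 2 by 2; eliminate column b from the other rows.
z-row update in column a: -6 − (-4)·(3/2) = 0.

0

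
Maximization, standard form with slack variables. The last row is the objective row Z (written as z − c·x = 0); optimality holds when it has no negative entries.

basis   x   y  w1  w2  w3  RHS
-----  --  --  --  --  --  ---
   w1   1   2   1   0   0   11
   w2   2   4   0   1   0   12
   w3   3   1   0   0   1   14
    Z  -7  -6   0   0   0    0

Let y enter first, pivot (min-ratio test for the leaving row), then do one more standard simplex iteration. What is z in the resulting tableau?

178/5

Ratio test on column y — row 1: 11/2 = 11/2; row 2: 12/4 = 3; row 3: 14/1 = 14. Minimum is 3 at row 2 (w2 leaves); pivot element 4.
Pivot on row 2; the Z-row RHS becomes 0 − (-6)·3 = 18.
Next entering variable (most negative Z-row entry -4): x.
Ratio test on column x — row 1: entry 0 ≤ 0; row 2: 3/(1/2) = 6; row 3: 11/(5/2) = 22/5. Minimum is 22/5 at row 3 (w3 leaves); pivot element 5/2.
After the second pivot the Z-row RHS is 18 − (-4)·(22/5) = 178/5.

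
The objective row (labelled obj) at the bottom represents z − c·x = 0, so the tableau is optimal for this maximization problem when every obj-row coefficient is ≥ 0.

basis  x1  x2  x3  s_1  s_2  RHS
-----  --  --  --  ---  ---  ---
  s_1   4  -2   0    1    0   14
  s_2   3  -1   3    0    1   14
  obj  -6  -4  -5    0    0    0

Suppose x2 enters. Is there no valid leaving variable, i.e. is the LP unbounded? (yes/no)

yes

Every constraint-row entry in column x2 is ≤ 0, so increasing x2 is unbounded.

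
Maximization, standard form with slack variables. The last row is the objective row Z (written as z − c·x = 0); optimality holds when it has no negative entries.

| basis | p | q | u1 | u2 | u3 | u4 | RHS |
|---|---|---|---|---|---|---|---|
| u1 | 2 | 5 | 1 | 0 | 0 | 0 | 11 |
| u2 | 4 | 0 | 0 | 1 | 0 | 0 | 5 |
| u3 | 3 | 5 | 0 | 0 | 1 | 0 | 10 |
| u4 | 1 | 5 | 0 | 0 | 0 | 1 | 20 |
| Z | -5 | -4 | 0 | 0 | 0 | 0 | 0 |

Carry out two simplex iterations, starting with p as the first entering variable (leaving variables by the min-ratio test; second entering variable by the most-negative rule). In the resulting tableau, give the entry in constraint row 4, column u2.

Ratio test on column p — row 1: 11/2 = 11/2; row 2: 5/4 = 5/4; row 3: 10/3 = 10/3; row 4: 20/1 = 20. Minimum is 5/4 at row 2 (u2 leaves); pivot element 4.
Divide row 2 by 4; eliminate column p from the other rows.
Second iteration: most negative Z-row entry is -4 in column q, so q enters.
Ratio test on column q — row 1: (17/2)/5 = 17/10; row 2: entry 0 ≤ 0; row 3: (25/4)/5 = 5/4; row 4: (75/4)/5 = 15/4. Minimum is 5/4 at row 3 (u3 leaves); pivot element 5.
Divide row 3 by 5; eliminate column q from the other rows.
After both pivots, the entry at constraint row 4, column u2 is 1/2.

1/2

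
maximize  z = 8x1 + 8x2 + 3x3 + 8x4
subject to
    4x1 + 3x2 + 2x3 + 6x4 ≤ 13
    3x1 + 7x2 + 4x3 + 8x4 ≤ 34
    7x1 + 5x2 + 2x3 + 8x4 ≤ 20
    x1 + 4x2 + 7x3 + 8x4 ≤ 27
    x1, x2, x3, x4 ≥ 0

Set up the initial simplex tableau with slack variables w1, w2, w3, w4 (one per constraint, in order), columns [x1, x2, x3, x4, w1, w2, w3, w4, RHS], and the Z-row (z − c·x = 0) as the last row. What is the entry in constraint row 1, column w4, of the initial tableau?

0

Slack w4 belongs to constraint 4; its column is the unit vector e_4, so the entry in row 1 is 0.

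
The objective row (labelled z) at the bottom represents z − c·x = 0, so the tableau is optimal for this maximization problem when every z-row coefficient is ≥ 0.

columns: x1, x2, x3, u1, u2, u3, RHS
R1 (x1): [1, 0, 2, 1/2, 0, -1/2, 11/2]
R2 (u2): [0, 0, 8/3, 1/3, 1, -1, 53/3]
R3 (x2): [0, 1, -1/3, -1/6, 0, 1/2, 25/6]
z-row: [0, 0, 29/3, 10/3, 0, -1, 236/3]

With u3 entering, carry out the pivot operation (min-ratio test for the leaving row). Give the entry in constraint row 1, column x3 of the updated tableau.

5/3

Ratio test on column u3 — row 1: entry -1/2 ≤ 0; row 2: entry -1 ≤ 0; row 3: (25/6)/(1/2) = 25/3. Minimum is 25/3 at row 3 (x2 leaves); pivot element 1/2.
Divide row 3 by 1/2; eliminate column u3 from the other rows.
Row 1 update in column x3: 2 − (-1/2)·(-2/3) = 5/3.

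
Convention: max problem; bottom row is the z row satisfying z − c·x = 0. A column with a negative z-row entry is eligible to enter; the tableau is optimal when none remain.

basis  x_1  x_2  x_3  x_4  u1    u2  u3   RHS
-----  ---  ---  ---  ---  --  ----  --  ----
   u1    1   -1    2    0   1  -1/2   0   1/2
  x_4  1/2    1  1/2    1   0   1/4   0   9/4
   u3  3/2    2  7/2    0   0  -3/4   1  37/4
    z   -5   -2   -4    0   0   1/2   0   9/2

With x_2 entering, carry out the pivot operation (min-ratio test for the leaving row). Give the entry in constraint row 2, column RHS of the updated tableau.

Ratio test on column x_2 — row 1: entry -1 ≤ 0; row 2: (9/4)/1 = 9/4; row 3: (37/4)/2 = 37/8. Minimum is 9/4 at row 2 (x_4 leaves); pivot element 1.
Divide row 2 by 1; eliminate column x_2 from the other rows.
In the new row 2, the RHS entry is the old entry divided by the pivot: (9/4)/1 = 9/4.

9/4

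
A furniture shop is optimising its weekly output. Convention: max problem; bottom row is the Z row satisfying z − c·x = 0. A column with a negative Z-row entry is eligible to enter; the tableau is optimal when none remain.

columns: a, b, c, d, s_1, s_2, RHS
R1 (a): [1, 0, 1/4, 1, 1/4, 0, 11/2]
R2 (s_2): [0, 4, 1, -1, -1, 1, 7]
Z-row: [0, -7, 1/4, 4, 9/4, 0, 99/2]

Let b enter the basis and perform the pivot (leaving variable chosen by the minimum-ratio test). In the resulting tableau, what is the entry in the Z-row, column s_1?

1/2

Ratio test on column b — row 1: entry 0 ≤ 0; row 2: 7/4 = 7/4. Minimum is 7/4 at row 2 (s_2 leaves); pivot element 4.
Divide row 2 by 4; eliminate column b from the other rows.
Z-row update in column s_1: 9/4 − (-7)·(-1/4) = 1/2.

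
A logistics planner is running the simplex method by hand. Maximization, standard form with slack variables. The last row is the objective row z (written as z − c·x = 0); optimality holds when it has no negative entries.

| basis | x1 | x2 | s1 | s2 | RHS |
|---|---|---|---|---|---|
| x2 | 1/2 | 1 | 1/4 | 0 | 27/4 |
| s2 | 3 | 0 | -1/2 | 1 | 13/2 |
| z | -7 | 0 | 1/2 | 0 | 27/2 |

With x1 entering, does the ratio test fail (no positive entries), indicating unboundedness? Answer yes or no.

no

Column x1 has positive entries in row(s) 1, 2, so the ratio test bounds it — not unbounded.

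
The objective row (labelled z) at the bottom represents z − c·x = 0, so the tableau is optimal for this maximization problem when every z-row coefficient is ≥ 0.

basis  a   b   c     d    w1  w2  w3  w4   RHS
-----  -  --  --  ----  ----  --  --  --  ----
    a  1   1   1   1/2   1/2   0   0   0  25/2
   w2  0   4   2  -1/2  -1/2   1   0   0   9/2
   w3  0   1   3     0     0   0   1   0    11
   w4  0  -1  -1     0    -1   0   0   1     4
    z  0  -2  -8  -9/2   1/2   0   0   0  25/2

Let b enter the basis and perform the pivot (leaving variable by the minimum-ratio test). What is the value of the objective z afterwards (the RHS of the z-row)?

Ratio test on column b — row 1: (25/2)/1 = 25/2; row 2: (9/2)/4 = 9/8; row 3: 11/1 = 11; row 4: entry -1 ≤ 0. Minimum is 9/8 at row 2 (w2 leaves); pivot element 4.
Pivot on row 2; the z-row RHS becomes 25/2 − (-2)·(9/8) = 59/4.

59/4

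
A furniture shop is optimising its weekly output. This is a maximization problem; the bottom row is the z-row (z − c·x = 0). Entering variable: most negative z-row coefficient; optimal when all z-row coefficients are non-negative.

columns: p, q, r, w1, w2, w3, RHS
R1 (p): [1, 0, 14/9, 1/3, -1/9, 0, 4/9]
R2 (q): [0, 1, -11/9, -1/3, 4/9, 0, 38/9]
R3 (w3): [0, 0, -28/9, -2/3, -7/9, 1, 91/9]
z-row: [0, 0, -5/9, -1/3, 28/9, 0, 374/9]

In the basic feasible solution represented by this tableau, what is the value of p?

p is basic (row 1); its value is the RHS of that row, 4/9.

4/9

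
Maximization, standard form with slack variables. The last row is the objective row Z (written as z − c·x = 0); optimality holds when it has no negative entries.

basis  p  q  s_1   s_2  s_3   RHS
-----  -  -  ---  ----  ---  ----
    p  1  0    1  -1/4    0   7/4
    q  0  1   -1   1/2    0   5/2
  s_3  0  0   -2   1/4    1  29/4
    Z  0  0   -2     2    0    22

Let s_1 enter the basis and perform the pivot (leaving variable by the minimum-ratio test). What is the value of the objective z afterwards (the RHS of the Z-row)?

Ratio test on column s_1 — row 1: (7/4)/1 = 7/4; row 2: entry -1 ≤ 0; row 3: entry -2 ≤ 0. Minimum is 7/4 at row 1 (p leaves); pivot element 1.
Pivot on row 1; the Z-row RHS becomes 22 − (-2)·(7/4) = 51/2.

51/2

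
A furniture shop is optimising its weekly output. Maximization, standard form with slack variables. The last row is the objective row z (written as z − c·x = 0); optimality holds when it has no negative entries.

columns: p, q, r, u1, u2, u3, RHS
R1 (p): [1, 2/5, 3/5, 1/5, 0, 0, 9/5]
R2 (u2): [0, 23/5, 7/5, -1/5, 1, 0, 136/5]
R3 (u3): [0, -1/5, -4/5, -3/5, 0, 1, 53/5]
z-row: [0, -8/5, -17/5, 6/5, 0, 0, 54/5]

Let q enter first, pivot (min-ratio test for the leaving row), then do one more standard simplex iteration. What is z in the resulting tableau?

21

Ratio test on column q — row 1: (9/5)/(2/5) = 9/2; row 2: (136/5)/(23/5) = 136/23; row 3: entry -1/5 ≤ 0. Minimum is 9/2 at row 1 (p leaves); pivot element 2/5.
Pivot on row 1; the z-row RHS becomes 54/5 − (-8/5)·(9/2) = 18.
Next entering variable (most negative z-row entry -1): r.
Ratio test on column r — row 1: (9/2)/(3/2) = 3; row 2: entry -11/2 ≤ 0; row 3: entry -1/2 ≤ 0. Minimum is 3 at row 1 (q leaves); pivot element 3/2.
After the second pivot the z-row RHS is 18 − (-1)·3 = 21.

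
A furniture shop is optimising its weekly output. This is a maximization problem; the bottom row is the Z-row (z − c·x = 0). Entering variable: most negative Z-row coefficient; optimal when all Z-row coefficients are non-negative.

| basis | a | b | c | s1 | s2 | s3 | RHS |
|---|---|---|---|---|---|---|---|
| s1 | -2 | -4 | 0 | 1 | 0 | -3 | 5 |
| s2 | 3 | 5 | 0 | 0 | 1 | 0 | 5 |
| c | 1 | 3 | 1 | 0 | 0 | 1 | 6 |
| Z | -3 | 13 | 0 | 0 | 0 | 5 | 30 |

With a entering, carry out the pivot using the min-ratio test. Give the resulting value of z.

Ratio test on column a — row 1: entry -2 ≤ 0; row 2: 5/3 = 5/3; row 3: 6/1 = 6. Minimum is 5/3 at row 2 (s2 leaves); pivot element 3.
Pivot on row 2; the Z-row RHS becomes 30 − (-3)·(5/3) = 35.

35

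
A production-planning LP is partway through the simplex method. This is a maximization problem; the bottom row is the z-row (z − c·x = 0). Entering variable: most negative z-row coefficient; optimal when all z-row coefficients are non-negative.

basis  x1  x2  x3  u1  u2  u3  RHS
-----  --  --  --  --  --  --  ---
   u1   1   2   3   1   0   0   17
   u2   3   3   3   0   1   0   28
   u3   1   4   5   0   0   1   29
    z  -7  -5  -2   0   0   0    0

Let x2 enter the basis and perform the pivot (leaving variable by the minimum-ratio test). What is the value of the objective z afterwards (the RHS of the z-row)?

Ratio test on column x2 — row 1: 17/2 = 17/2; row 2: 28/3 = 28/3; row 3: 29/4 = 29/4. Minimum is 29/4 at row 3 (u3 leaves); pivot element 4.
Pivot on row 3; the z-row RHS becomes 0 − (-5)·(29/4) = 145/4.

145/4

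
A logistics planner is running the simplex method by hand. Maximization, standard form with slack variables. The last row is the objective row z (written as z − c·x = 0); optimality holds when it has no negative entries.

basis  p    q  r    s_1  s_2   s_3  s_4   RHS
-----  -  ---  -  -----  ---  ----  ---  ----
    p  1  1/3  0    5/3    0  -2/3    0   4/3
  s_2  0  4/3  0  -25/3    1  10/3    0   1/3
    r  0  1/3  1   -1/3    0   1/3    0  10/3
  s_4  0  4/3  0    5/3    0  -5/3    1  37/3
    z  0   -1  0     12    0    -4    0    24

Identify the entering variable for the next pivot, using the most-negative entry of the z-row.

Negative z-row entries: q: -1, s_3: -4.
The most negative is -4 in column s_3, so s_3 enters.

s_3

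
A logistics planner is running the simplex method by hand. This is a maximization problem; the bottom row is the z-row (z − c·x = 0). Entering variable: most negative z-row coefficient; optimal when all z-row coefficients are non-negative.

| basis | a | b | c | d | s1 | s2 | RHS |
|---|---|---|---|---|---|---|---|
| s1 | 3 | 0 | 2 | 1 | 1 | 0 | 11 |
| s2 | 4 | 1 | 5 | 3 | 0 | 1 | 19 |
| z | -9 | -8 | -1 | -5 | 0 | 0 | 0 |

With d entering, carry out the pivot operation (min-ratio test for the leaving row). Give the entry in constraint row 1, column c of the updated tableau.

Ratio test on column d — row 1: 11/1 = 11; row 2: 19/3 = 19/3. Minimum is 19/3 at row 2 (s2 leaves); pivot element 3.
Divide row 2 by 3; eliminate column d from the other rows.
Row 1 update in column c: 2 − 1·(5/3) = 1/3.

1/3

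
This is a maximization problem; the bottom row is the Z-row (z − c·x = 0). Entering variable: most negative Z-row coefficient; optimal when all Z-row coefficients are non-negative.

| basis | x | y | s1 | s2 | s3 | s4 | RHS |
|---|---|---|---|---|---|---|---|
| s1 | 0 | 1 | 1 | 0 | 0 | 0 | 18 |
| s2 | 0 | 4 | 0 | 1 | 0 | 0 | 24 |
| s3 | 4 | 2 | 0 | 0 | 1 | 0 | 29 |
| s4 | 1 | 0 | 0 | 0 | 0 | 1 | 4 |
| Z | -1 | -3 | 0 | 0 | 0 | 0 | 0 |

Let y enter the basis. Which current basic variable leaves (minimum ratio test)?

Column y entries and ratios — s1: 18/1 = 18; s2: 24/4 = 6; s3: 29/2 = 29/2; s4: 0 ≤ 0, skip.
Smallest ratio is 6 in the row of s2, so s2 leaves.

s2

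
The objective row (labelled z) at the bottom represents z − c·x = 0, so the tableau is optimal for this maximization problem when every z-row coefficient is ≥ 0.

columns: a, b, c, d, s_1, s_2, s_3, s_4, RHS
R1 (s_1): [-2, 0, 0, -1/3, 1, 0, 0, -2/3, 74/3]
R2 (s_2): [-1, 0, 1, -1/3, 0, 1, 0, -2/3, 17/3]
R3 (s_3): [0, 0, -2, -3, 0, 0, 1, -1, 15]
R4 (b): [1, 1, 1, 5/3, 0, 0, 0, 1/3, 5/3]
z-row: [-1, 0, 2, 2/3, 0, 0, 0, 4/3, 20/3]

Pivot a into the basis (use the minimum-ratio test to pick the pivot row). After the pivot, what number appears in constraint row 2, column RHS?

Ratio test on column a — row 1: entry -2 ≤ 0; row 2: entry -1 ≤ 0; row 3: entry 0 ≤ 0; row 4: (5/3)/1 = 5/3. Minimum is 5/3 at row 4 (b leaves); pivot element 1.
Divide row 4 by 1; eliminate column a from the other rows.
Row 2 update in column RHS: 17/3 − (-1)·(5/3) = 22/3.

22/3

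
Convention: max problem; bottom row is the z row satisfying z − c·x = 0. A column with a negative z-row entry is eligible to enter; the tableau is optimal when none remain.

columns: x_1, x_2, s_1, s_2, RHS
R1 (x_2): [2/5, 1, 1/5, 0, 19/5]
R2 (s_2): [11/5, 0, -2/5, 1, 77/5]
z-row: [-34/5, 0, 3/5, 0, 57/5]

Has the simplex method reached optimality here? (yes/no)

no

The z-row has a negative entry -34/5 in column x_1, so it is not optimal.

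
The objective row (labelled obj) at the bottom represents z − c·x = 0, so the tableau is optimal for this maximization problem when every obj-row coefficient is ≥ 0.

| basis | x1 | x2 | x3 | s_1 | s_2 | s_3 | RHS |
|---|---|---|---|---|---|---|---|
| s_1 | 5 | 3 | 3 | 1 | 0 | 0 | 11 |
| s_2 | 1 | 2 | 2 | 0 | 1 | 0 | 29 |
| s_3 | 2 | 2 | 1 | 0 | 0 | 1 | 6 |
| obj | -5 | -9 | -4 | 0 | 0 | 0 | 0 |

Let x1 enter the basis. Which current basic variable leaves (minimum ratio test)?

s_1

Column x1 entries and ratios — s_1: 11/5 = 11/5; s_2: 29/1 = 29; s_3: 6/2 = 3.
Smallest ratio is 11/5 in the row of s_1, so s_1 leaves.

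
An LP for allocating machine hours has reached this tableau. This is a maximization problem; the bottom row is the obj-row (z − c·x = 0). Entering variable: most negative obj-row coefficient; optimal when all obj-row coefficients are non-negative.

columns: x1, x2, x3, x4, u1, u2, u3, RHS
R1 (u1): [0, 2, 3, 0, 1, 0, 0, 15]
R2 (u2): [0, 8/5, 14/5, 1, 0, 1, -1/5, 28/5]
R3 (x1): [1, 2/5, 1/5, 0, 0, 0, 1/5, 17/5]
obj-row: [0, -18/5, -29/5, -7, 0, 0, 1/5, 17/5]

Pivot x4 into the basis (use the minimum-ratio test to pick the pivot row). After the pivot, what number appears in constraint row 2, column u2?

1

Ratio test on column x4 — row 1: entry 0 ≤ 0; row 2: (28/5)/1 = 28/5; row 3: entry 0 ≤ 0. Minimum is 28/5 at row 2 (u2 leaves); pivot element 1.
Divide row 2 by 1; eliminate column x4 from the other rows.
In the new row 2, the u2 entry is the old entry divided by the pivot: 1/1 = 1.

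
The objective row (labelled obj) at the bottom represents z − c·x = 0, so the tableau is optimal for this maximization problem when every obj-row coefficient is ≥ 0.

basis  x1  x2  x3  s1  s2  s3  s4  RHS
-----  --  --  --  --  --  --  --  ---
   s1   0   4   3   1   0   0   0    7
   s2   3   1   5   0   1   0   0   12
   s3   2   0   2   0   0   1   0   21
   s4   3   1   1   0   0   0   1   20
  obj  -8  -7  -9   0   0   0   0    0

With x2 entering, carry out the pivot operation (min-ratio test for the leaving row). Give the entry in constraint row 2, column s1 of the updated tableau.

-1/4

Ratio test on column x2 — row 1: 7/4 = 7/4; row 2: 12/1 = 12; row 3: entry 0 ≤ 0; row 4: 20/1 = 20. Minimum is 7/4 at row 1 (s1 leaves); pivot element 4.
Divide row 1 by 4; eliminate column x2 from the other rows.
Row 2 update in column s1: 0 − 1·(1/4) = -1/4.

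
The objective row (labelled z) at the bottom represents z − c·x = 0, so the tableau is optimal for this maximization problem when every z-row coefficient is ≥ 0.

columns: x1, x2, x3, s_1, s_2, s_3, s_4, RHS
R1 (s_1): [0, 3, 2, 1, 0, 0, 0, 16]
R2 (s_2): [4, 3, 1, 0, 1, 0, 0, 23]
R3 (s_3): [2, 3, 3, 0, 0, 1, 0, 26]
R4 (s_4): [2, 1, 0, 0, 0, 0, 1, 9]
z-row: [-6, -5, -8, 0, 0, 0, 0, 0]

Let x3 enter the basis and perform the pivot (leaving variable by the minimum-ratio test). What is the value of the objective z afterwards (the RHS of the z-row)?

64

Ratio test on column x3 — row 1: 16/2 = 8; row 2: 23/1 = 23; row 3: 26/3 = 26/3; row 4: entry 0 ≤ 0. Minimum is 8 at row 1 (s_1 leaves); pivot element 2.
Pivot on row 1; the z-row RHS becomes 0 − (-8)·8 = 64.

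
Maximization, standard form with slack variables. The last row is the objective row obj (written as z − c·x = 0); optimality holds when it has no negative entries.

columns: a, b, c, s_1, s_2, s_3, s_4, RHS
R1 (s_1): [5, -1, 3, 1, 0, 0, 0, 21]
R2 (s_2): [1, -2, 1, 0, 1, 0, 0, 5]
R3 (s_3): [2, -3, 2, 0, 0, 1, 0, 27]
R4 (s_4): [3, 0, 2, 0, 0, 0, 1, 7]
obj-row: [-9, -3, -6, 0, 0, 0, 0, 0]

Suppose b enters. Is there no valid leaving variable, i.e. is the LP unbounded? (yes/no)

Every constraint-row entry in column b is ≤ 0, so increasing b is unbounded.

yes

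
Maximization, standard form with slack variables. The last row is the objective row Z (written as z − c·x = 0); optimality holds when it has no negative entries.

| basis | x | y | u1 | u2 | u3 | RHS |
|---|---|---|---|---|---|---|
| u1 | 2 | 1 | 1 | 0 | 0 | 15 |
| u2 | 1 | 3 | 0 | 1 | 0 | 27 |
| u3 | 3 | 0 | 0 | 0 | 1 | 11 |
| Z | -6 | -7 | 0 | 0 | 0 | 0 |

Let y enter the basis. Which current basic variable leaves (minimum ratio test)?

u2

Column y entries and ratios — u1: 15/1 = 15; u2: 27/3 = 9; u3: 0 ≤ 0, skip.
Smallest ratio is 9 in the row of u2, so u2 leaves.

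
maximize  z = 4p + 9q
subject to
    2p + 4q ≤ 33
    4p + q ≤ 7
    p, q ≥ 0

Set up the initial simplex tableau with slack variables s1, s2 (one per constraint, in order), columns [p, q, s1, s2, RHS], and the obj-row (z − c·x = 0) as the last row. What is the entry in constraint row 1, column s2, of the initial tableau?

Slack s2 belongs to constraint 2; its column is the unit vector e_2, so the entry in row 1 is 0.

0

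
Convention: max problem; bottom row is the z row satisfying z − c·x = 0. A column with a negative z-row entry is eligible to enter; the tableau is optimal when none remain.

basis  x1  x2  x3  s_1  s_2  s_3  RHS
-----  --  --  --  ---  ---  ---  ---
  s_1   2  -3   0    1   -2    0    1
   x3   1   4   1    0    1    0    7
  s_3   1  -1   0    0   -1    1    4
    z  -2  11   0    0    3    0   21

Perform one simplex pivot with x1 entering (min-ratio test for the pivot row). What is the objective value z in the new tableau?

Ratio test on column x1 — row 1: 1/2 = 1/2; row 2: 7/1 = 7; row 3: 4/1 = 4. Minimum is 1/2 at row 1 (s_1 leaves); pivot element 2.
Pivot on row 1; the z-row RHS becomes 21 − (-2)·(1/2) = 22.

22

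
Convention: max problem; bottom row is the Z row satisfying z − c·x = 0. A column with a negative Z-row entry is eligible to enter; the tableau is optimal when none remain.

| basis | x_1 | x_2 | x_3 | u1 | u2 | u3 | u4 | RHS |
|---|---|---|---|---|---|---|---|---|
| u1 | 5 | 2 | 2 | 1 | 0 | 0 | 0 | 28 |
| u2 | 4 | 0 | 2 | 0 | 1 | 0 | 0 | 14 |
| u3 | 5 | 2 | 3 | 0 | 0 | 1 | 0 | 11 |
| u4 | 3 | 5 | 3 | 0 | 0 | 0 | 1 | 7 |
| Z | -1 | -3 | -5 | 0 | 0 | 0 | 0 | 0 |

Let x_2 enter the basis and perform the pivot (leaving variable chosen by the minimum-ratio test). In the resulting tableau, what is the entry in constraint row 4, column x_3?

Ratio test on column x_2 — row 1: 28/2 = 14; row 2: entry 0 ≤ 0; row 3: 11/2 = 11/2; row 4: 7/5 = 7/5. Minimum is 7/5 at row 4 (u4 leaves); pivot element 5.
Divide row 4 by 5; eliminate column x_2 from the other rows.
In the new row 4, the x_3 entry is the old entry divided by the pivot: 3/5 = 3/5.

3/5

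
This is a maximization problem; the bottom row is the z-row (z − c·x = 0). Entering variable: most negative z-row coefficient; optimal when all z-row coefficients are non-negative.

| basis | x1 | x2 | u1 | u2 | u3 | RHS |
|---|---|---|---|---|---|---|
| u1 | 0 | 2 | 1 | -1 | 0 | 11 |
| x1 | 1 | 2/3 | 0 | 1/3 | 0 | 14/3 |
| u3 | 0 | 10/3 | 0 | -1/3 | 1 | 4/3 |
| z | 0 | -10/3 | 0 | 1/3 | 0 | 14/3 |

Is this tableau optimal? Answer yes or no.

The z-row has a negative entry -10/3 in column x2, so it is not optimal.

no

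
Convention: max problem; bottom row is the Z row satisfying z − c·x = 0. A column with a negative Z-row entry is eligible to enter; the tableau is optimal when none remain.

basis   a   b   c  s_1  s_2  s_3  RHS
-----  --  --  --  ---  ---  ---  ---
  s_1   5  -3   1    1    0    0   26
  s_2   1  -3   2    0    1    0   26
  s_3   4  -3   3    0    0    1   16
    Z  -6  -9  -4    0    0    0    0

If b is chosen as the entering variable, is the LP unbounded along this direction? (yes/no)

Every constraint-row entry in column b is ≤ 0, so increasing b is unbounded.

yes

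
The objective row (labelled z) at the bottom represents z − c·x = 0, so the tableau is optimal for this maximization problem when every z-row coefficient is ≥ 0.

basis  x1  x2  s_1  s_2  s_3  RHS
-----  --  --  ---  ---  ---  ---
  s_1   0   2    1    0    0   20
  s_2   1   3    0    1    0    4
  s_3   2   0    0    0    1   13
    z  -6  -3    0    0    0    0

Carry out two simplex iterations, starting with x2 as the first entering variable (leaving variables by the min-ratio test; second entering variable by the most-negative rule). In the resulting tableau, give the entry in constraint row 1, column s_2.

Ratio test on column x2 — row 1: 20/2 = 10; row 2: 4/3 = 4/3; row 3: entry 0 ≤ 0. Minimum is 4/3 at row 2 (s_2 leaves); pivot element 3.
Divide row 2 by 3; eliminate column x2 from the other rows.
Second iteration: most negative z-row entry is -5 in column x1, so x1 enters.
Ratio test on column x1 — row 1: entry -2/3 ≤ 0; row 2: (4/3)/(1/3) = 4; row 3: 13/2 = 13/2. Minimum is 4 at row 2 (x2 leaves); pivot element 1/3.
Divide row 2 by 1/3; eliminate column x1 from the other rows.
After both pivots, the entry at constraint row 1, column s_2 is 0.

0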